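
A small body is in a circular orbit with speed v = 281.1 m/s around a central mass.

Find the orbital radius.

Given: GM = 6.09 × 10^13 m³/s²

For a circular orbit, v² = GM / r, so r = GM / v².
r = 6.09e+13 / (281.1)² m ≈ 7.707e+08 m = 770.7 Mm.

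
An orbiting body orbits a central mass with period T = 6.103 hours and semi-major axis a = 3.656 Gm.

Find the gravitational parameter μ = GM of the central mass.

Convert to SI: T = 6.103 hours = 21970.8 s; a = 3.656 Gm = 3.656e+09 m.
GM = 4π² · a³ / T².
GM = 4π² · (3.656e+09)³ / (21970.8)² m³/s² ≈ 3.997e+21 m³/s² = 3.997 × 10^21 m³/s².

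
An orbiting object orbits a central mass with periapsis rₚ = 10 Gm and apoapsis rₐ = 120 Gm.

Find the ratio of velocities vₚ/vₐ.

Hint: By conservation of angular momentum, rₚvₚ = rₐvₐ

Convert to SI: rₚ = 10 Gm = 1e+10 m; rₐ = 120 Gm = 1.2e+11 m.
Conservation of angular momentum gives rₚvₚ = rₐvₐ, so vₚ/vₐ = rₐ/rₚ.
vₚ/vₐ = 1.2e+11 / 1e+10 ≈ 12.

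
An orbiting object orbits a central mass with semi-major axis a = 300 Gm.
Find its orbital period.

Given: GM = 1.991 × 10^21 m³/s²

Convert to SI: a = 300 Gm = 3e+11 m.
Kepler's third law: T = 2π √(a³ / GM).
Substituting a = 3e+11 m and GM = 1.991e+21 m³/s²:
T = 2π √((3e+11)³ / 1.991e+21) s
T ≈ 2.314e+07 s = 267.8 days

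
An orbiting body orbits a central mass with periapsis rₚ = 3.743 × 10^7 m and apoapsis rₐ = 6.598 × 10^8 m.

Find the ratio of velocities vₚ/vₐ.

Conservation of angular momentum gives rₚvₚ = rₐvₐ, so vₚ/vₐ = rₐ/rₚ.
vₚ/vₐ = 6.598e+08 / 3.743e+07 ≈ 17.63.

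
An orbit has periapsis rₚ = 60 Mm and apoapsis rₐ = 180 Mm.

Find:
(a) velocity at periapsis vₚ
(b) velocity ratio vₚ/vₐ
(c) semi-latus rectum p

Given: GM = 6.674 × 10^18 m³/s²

Convert to SI: rₚ = 60 Mm = 6e+07 m; rₐ = 180 Mm = 1.8e+08 m.
(a) With a = (rₚ + rₐ)/2 = 1.2e+08 m, vₚ = √(GM (2/rₚ − 1/a)) = √(6.674e+18 · (2/6e+07 − 1/1.2e+08)) m/s ≈ 4.085e+05 m/s
(b) Conservation of angular momentum (rₚvₚ = rₐvₐ) gives vₚ/vₐ = rₐ/rₚ = 1.8e+08/6e+07 ≈ 3
(c) From a = (rₚ + rₐ)/2 = 1.2e+08 m and e = (rₐ − rₚ)/(rₐ + rₚ) = 0.5, p = a(1 − e²) = 1.2e+08 · (1 − (0.5)²) ≈ 9e+07 m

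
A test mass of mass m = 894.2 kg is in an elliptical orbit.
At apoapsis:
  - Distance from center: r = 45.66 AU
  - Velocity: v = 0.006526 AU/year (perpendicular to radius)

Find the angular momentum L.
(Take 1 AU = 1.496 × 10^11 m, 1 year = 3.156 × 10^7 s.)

Convert to SI: r = 45.66 AU = 6.83074e+12 m; v = 0.006526 AU/year = 30.9344 m/s.
Since v is perpendicular to r, L = m · v · r.
L = 894.2 · 30.9344 · 6.83074e+12 kg·m²/s ≈ 1.889e+17 kg·m²/s.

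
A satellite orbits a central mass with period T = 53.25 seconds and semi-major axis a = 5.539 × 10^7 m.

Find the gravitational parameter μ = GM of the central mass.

GM = 4π² · a³ / T².
GM = 4π² · (5.539e+07)³ / (53.25)² m³/s² ≈ 2.366e+21 m³/s² = 2.366 × 10^21 m³/s².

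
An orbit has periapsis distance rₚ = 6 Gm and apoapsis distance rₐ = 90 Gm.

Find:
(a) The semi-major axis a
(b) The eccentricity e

Convert to SI: rₚ = 6 Gm = 6e+09 m; rₐ = 90 Gm = 9e+10 m.
(a) a = (rₚ + rₐ) / 2 = (6e+09 + 9e+10) / 2 ≈ 4.8e+10 m = 48 Gm.
(b) e = (rₐ − rₚ) / (rₐ + rₚ) = (9e+10 − 6e+09) / (9e+10 + 6e+09) ≈ 0.875.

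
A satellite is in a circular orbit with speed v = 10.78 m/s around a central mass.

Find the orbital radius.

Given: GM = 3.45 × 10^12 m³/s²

For a circular orbit, v² = GM / r, so r = GM / v².
r = 3.45e+12 / (10.78)² m ≈ 2.969e+10 m = 29.69 Gm.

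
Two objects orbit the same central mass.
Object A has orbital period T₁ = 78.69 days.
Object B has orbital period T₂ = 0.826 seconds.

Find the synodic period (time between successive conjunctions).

Convert to SI: T₁ = 78.69 days = 6.79882e+06 s.
T_syn = |T₁ · T₂ / (T₁ − T₂)|.
T_syn = |6.79882e+06 · 0.826 / (6.79882e+06 − 0.826)| s ≈ 0.826 s = 0.826 seconds.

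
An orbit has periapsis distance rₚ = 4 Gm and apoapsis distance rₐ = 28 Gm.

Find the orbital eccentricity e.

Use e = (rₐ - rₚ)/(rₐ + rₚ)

Convert to SI: rₚ = 4 Gm = 4e+09 m; rₐ = 28 Gm = 2.8e+10 m.
e = (rₐ − rₚ) / (rₐ + rₚ).
e = (2.8e+10 − 4e+09) / (2.8e+10 + 4e+09) = 2.4e+10 / 3.2e+10 ≈ 0.75.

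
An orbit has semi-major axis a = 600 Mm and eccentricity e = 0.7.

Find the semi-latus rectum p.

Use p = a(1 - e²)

Convert to SI: a = 600 Mm = 6e+08 m.
p = a (1 − e²).
p = 6e+08 · (1 − (0.7)²) = 6e+08 · 0.51 ≈ 3.06e+08 m = 306 Mm.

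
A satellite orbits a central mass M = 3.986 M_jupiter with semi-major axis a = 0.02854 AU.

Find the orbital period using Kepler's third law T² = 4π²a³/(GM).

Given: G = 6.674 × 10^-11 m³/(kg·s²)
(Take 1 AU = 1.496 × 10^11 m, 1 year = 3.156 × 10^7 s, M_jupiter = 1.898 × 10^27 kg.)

Convert to SI: a = 0.02854 AU = 4.26958e+09 m; M = 3.986 M_jupiter = 7.56543e+27 kg.
GM = G · M = 6.674e-11 · 7.56543e+27 = 5.04917e+17 m³/s².
Kepler's third law: T = 2π √(a³ / GM).
Substituting a = 4.26958e+09 m and GM = 5.04917e+17 m³/s²:
T = 2π √((4.26958e+09)³ / 5.04917e+17) s
T ≈ 2.467e+06 s = 0.07816 years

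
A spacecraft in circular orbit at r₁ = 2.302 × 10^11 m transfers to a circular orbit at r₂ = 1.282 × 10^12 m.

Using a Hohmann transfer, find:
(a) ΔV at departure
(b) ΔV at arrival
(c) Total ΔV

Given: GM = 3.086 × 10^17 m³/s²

Transfer semi-major axis: a_t = (r₁ + r₂)/2 = (2.302e+11 + 1.282e+12)/2 = 7.561e+11 m.
Circular speeds: v₁ = √(GM/r₁) = 1157.83 m/s, v₂ = √(GM/r₂) = 490.63 m/s.
Transfer speeds (vis-viva v² = GM(2/r − 1/a_t)): v₁ᵗ = 1507.65 m/s, v₂ᵗ = 270.718 m/s.
(a) ΔV₁ = |v₁ᵗ − v₁| ≈ 349.8 m/s = 349.8 m/s.
(b) ΔV₂ = |v₂ − v₂ᵗ| ≈ 219.9 m/s = 219.9 m/s.
(c) ΔV_total = ΔV₁ + ΔV₂ ≈ 569.7 m/s = 569.7 m/s.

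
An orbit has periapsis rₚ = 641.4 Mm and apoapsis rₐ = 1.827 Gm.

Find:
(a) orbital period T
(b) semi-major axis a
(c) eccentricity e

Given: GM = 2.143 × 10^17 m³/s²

Convert to SI: rₚ = 641.4 Mm = 6.414e+08 m; rₐ = 1.827 Gm = 1.827e+09 m.
(a) With a = (rₚ + rₐ)/2 = 1.2342e+09 m, T = 2π √(a³/GM) = 2π √((1.2342e+09)³/2.143e+17) s ≈ 5.885e+05 s
(b) a = (rₚ + rₐ)/2 = (6.414e+08 + 1.827e+09)/2 ≈ 1.234e+09 m
(c) e = (rₐ − rₚ)/(rₐ + rₚ) = (1.827e+09 − 6.414e+08)/(1.827e+09 + 6.414e+08) ≈ 0.4803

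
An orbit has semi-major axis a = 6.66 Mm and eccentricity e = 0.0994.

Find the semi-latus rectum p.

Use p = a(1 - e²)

Convert to SI: a = 6.66 Mm = 6.66e+06 m.
p = a (1 − e²).
p = 6.66e+06 · (1 − (0.0994)²) = 6.66e+06 · 0.99012 ≈ 6.594e+06 m = 6.594 Mm.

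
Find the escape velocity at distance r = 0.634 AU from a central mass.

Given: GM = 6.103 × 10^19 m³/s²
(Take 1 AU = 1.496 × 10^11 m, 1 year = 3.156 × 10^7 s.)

Convert to SI: r = 0.634 AU = 9.48464e+10 m.
Escape velocity comes from setting total energy to zero: ½v² − GM/r = 0 ⇒ v_esc = √(2GM / r).
v_esc = √(2 · 6.103e+19 / 9.48464e+10) m/s ≈ 3.587e+04 m/s = 7.568 AU/year.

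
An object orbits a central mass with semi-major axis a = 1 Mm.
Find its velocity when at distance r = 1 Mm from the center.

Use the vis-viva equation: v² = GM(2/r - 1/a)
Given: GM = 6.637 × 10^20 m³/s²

Convert to SI: a = 1 Mm = 1e+06 m; r = 1 Mm = 1e+06 m.
Vis-viva: v = √(GM · (2/r − 1/a)).
2/r − 1/a = 2/1e+06 − 1/1e+06 = 1e-06 m⁻¹.
v = √(6.637e+20 · 1e-06) m/s ≈ 2.576e+07 m/s = 2.576e+04 km/s.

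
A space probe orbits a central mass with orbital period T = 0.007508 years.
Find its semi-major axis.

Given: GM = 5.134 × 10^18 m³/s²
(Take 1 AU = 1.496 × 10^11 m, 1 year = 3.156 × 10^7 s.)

Convert to SI: T = 0.007508 years = 236952 s.
Invert Kepler's third law: a = (GM · T² / (4π²))^(1/3).
Substituting T = 236952 s and GM = 5.134e+18 m³/s²:
a = (5.134e+18 · (236952)² / (4π²))^(1/3) m
a ≈ 1.94e+09 m = 0.01297 AU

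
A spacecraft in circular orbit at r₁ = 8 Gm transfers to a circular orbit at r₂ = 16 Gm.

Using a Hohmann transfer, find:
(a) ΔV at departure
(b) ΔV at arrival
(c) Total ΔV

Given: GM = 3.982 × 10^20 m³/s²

Convert to SI: r₁ = 8 Gm = 8e+09 m; r₂ = 16 Gm = 1.6e+10 m.
Transfer semi-major axis: a_t = (r₁ + r₂)/2 = (8e+09 + 1.6e+10)/2 = 1.2e+10 m.
Circular speeds: v₁ = √(GM/r₁) = 223103 m/s, v₂ = √(GM/r₂) = 157758 m/s.
Transfer speeds (vis-viva v² = GM(2/r − 1/a_t)): v₁ᵗ = 257617 m/s, v₂ᵗ = 128809 m/s.
(a) ΔV₁ = |v₁ᵗ − v₁| ≈ 3.451e+04 m/s = 34.51 km/s.
(b) ΔV₂ = |v₂ − v₂ᵗ| ≈ 2.895e+04 m/s = 28.95 km/s.
(c) ΔV_total = ΔV₁ + ΔV₂ ≈ 6.346e+04 m/s = 63.46 km/s.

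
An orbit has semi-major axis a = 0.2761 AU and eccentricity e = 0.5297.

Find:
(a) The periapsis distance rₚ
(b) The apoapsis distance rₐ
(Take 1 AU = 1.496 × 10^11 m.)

Convert to SI: a = 0.2761 AU = 4.13046e+10 m.
(a) rₚ = a(1 − e) = 4.13046e+10 · (1 − 0.5297) = 4.13046e+10 · 0.4703 ≈ 1.943e+10 m = 0.1298 AU.
(b) rₐ = a(1 + e) = 4.13046e+10 · (1 + 0.5297) = 4.13046e+10 · 1.5297 ≈ 6.318e+10 m = 0.4224 AU.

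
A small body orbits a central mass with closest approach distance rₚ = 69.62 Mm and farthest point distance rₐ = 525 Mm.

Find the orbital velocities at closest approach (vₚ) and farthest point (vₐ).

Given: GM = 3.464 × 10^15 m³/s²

Convert to SI: rₚ = 69.62 Mm = 6.962e+07 m; rₐ = 525 Mm = 5.25e+08 m.
Use the vis-viva equation v² = GM(2/r − 1/a) with a = (rₚ + rₐ)/2 = (6.962e+07 + 5.25e+08)/2 = 2.9731e+08 m.
vₚ = √(GM · (2/rₚ − 1/a)) = √(3.464e+15 · (2/6.962e+07 − 1/2.9731e+08)) m/s ≈ 9373 m/s = 9.373 km/s.
vₐ = √(GM · (2/rₐ − 1/a)) = √(3.464e+15 · (2/5.25e+08 − 1/2.9731e+08)) m/s ≈ 1243 m/s = 1.243 km/s.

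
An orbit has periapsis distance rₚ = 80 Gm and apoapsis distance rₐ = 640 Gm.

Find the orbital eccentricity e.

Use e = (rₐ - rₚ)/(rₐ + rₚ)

Convert to SI: rₚ = 80 Gm = 8e+10 m; rₐ = 640 Gm = 6.4e+11 m.
e = (rₐ − rₚ) / (rₐ + rₚ).
e = (6.4e+11 − 8e+10) / (6.4e+11 + 8e+10) = 5.6e+11 / 7.2e+11 ≈ 0.7778.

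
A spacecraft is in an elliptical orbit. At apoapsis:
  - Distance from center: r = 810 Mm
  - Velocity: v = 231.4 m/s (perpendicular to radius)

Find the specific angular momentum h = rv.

Convert to SI: r = 810 Mm = 8.1e+08 m.
With v perpendicular to r, h = r · v.
h = 8.1e+08 · 231.4 m²/s ≈ 1.874e+11 m²/s.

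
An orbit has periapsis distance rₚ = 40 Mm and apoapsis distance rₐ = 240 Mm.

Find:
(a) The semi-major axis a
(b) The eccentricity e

Convert to SI: rₚ = 40 Mm = 4e+07 m; rₐ = 240 Mm = 2.4e+08 m.
(a) a = (rₚ + rₐ) / 2 = (4e+07 + 2.4e+08) / 2 ≈ 1.4e+08 m = 140 Mm.
(b) e = (rₐ − rₚ) / (rₐ + rₚ) = (2.4e+08 − 4e+07) / (2.4e+08 + 4e+07) ≈ 0.7143.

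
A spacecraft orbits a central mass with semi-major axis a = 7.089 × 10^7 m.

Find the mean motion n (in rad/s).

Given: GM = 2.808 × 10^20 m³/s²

n = √(GM / a³).
n = √(2.808e+20 / (7.089e+07)³) rad/s ≈ 0.02808 rad/s.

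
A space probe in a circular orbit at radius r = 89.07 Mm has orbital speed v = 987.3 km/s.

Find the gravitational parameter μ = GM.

Convert to SI: r = 89.07 Mm = 8.907e+07 m; v = 987.3 km/s = 987300 m/s.
For a circular orbit v² = GM/r, so GM = v² · r.
GM = (987300)² · 8.907e+07 m³/s² ≈ 8.682e+19 m³/s² = 8.682 × 10^19 m³/s².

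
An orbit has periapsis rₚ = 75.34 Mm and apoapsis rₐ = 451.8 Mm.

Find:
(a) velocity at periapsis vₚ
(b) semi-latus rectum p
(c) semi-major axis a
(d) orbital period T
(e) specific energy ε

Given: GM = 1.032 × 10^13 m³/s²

Convert to SI: rₚ = 75.34 Mm = 7.534e+07 m; rₐ = 451.8 Mm = 4.518e+08 m.
(a) With a = (rₚ + rₐ)/2 = 2.6357e+08 m, vₚ = √(GM (2/rₚ − 1/a)) = √(1.032e+13 · (2/7.534e+07 − 1/2.6357e+08)) m/s ≈ 484.6 m/s
(b) From a = (rₚ + rₐ)/2 = 2.6357e+08 m and e = (rₐ − rₚ)/(rₐ + rₚ) = 0.714156, p = a(1 − e²) = 2.6357e+08 · (1 − (0.714156)²) ≈ 1.291e+08 m
(c) a = (rₚ + rₐ)/2 = (7.534e+07 + 4.518e+08)/2 ≈ 2.636e+08 m
(d) With a = (rₚ + rₐ)/2 = 2.6357e+08 m, T = 2π √(a³/GM) = 2π √((2.6357e+08)³/1.032e+13) s ≈ 8.369e+06 s
(e) With a = (rₚ + rₐ)/2 = 2.6357e+08 m, ε = −GM/(2a) = −1.032e+13/(2 · 2.6357e+08) J/kg ≈ -1.958e+04 J/kg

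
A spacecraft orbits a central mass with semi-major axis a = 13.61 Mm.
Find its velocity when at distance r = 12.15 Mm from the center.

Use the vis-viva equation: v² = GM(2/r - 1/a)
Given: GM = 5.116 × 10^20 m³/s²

Convert to SI: a = 13.61 Mm = 1.361e+07 m; r = 12.15 Mm = 1.215e+07 m.
Vis-viva: v = √(GM · (2/r − 1/a)).
2/r − 1/a = 2/1.215e+07 − 1/1.361e+07 = 9.11337e-08 m⁻¹.
v = √(5.116e+20 · 9.11337e-08) m/s ≈ 6.828e+06 m/s = 6828 km/s.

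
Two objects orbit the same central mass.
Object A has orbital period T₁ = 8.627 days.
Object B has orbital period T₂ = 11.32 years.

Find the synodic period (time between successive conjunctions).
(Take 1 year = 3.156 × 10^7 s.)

Convert to SI: T₁ = 8.627 days = 745373 s; T₂ = 11.32 years = 3.57259e+08 s.
T_syn = |T₁ · T₂ / (T₁ − T₂)|.
T_syn = |745373 · 3.57259e+08 / (745373 − 3.57259e+08)| s ≈ 7.469e+05 s = 8.645 days.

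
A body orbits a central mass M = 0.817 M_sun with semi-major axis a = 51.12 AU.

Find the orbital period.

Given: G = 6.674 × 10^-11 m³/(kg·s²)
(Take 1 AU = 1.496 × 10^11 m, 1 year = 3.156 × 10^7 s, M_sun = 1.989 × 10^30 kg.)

Convert to SI: a = 51.12 AU = 7.64755e+12 m; M = 0.817 M_sun = 1.62501e+30 kg.
GM = G · M = 6.674e-11 · 1.62501e+30 = 1.08453e+20 m³/s².
Kepler's third law: T = 2π √(a³ / GM).
Substituting a = 7.64755e+12 m and GM = 1.08453e+20 m³/s²:
T = 2π √((7.64755e+12)³ / 1.08453e+20) s
T ≈ 1.276e+10 s = 404.3 years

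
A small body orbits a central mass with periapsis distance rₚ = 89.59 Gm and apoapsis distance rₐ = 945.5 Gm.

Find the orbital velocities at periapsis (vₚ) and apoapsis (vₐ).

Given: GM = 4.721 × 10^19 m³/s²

Convert to SI: rₚ = 89.59 Gm = 8.959e+10 m; rₐ = 945.5 Gm = 9.455e+11 m.
Use the vis-viva equation v² = GM(2/r − 1/a) with a = (rₚ + rₐ)/2 = (8.959e+10 + 9.455e+11)/2 = 5.17545e+11 m.
vₚ = √(GM · (2/rₚ − 1/a)) = √(4.721e+19 · (2/8.959e+10 − 1/5.17545e+11)) m/s ≈ 3.103e+04 m/s = 31.03 km/s.
vₐ = √(GM · (2/rₐ − 1/a)) = √(4.721e+19 · (2/9.455e+11 − 1/5.17545e+11)) m/s ≈ 2940 m/s = 2.94 km/s.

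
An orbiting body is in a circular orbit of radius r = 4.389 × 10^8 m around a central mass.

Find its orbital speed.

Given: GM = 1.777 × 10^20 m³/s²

For a circular orbit, gravity supplies the centripetal force, so v = √(GM / r).
v = √(1.777e+20 / 4.389e+08) m/s ≈ 6.363e+05 m/s = 636.3 km/s.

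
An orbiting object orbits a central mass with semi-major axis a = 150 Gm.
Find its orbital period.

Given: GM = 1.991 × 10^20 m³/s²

Convert to SI: a = 150 Gm = 1.5e+11 m.
Kepler's third law: T = 2π √(a³ / GM).
Substituting a = 1.5e+11 m and GM = 1.991e+20 m³/s²:
T = 2π √((1.5e+11)³ / 1.991e+20) s
T ≈ 2.587e+07 s = 299.4 days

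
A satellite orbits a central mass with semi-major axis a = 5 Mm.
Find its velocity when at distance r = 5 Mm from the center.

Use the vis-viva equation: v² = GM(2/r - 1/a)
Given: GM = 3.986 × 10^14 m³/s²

Convert to SI: a = 5 Mm = 5e+06 m; r = 5 Mm = 5e+06 m.
Vis-viva: v = √(GM · (2/r − 1/a)).
2/r − 1/a = 2/5e+06 − 1/5e+06 = 2e-07 m⁻¹.
v = √(3.986e+14 · 2e-07) m/s ≈ 8929 m/s = 8.929 km/s.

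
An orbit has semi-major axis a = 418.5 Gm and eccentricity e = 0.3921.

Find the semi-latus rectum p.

Convert to SI: a = 418.5 Gm = 4.185e+11 m.
p = a (1 − e²).
p = 4.185e+11 · (1 − (0.3921)²) = 4.185e+11 · 0.846258 ≈ 3.542e+11 m = 354.2 Gm.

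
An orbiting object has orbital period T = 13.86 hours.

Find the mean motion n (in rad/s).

Convert to SI: T = 13.86 hours = 49896 s.
n = 2π / T.
n = 2π / 49896 s ≈ 0.0001259 rad/s.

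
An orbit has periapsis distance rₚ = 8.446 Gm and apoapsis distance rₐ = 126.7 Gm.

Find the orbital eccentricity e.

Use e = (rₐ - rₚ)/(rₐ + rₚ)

Convert to SI: rₚ = 8.446 Gm = 8.446e+09 m; rₐ = 126.7 Gm = 1.267e+11 m.
e = (rₐ − rₚ) / (rₐ + rₚ).
e = (1.267e+11 − 8.446e+09) / (1.267e+11 + 8.446e+09) = 1.18254e+11 / 1.35146e+11 ≈ 0.875.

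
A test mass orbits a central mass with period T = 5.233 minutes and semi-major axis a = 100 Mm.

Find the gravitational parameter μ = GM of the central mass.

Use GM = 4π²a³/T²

Convert to SI: T = 5.233 minutes = 313.98 s; a = 100 Mm = 1e+08 m.
GM = 4π² · a³ / T².
GM = 4π² · (1e+08)³ / (313.98)² m³/s² ≈ 4.005e+20 m³/s² = 4.005 × 10^20 m³/s².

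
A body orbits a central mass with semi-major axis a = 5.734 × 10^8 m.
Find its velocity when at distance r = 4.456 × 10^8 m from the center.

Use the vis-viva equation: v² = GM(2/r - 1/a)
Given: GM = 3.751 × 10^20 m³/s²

Vis-viva: v = √(GM · (2/r − 1/a)).
2/r − 1/a = 2/4.456e+08 − 1/5.734e+08 = 2.74435e-09 m⁻¹.
v = √(3.751e+20 · 2.74435e-09) m/s ≈ 1.015e+06 m/s = 1015 km/s.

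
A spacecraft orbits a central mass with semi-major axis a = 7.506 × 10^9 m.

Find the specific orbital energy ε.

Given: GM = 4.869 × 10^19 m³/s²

ε = −GM / (2a).
ε = −4.869e+19 / (2 · 7.506e+09) J/kg ≈ -3.243e+09 J/kg = -3.243 GJ/kg.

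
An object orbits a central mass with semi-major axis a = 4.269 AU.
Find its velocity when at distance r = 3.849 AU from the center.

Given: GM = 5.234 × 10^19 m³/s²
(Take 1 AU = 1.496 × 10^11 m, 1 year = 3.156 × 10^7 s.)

Convert to SI: a = 4.269 AU = 6.38642e+11 m; r = 3.849 AU = 5.7581e+11 m.
Vis-viva: v = √(GM · (2/r − 1/a)).
2/r − 1/a = 2/5.7581e+11 − 1/6.38642e+11 = 1.90754e-12 m⁻¹.
v = √(5.234e+19 · 1.90754e-12) m/s ≈ 9992 m/s = 2.108 AU/year.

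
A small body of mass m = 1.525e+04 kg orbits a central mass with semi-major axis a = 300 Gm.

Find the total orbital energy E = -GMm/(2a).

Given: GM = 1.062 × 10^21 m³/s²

Convert to SI: a = 300 Gm = 3e+11 m.
E = −GMm / (2a).
E = −1.062e+21 · 1.525e+04 / (2 · 3e+11) J ≈ -2.699e+13 J = -26.99 TJ.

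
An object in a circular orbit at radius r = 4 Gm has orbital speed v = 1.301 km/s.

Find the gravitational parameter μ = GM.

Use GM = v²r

Convert to SI: r = 4 Gm = 4e+09 m; v = 1.301 km/s = 1301 m/s.
For a circular orbit v² = GM/r, so GM = v² · r.
GM = (1301)² · 4e+09 m³/s² ≈ 6.77e+15 m³/s² = 6.77 × 10^15 m³/s².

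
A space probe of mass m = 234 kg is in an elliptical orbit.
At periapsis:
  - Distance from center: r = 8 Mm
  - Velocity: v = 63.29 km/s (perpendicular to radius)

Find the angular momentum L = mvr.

Convert to SI: r = 8 Mm = 8e+06 m; v = 63.29 km/s = 63290 m/s.
Since v is perpendicular to r, L = m · v · r.
L = 234 · 63290 · 8e+06 kg·m²/s ≈ 1.185e+14 kg·m²/s.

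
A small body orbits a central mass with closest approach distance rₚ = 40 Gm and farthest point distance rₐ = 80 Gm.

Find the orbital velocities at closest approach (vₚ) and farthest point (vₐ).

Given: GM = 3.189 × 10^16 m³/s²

Convert to SI: rₚ = 40 Gm = 4e+10 m; rₐ = 80 Gm = 8e+10 m.
Use the vis-viva equation v² = GM(2/r − 1/a) with a = (rₚ + rₐ)/2 = (4e+10 + 8e+10)/2 = 6e+10 m.
vₚ = √(GM · (2/rₚ − 1/a)) = √(3.189e+16 · (2/4e+10 − 1/6e+10)) m/s ≈ 1031 m/s = 1.031 km/s.
vₐ = √(GM · (2/rₐ − 1/a)) = √(3.189e+16 · (2/8e+10 − 1/6e+10)) m/s ≈ 515.5 m/s = 515.5 m/s.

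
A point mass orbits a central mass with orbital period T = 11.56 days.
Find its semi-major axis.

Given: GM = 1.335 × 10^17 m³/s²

Convert to SI: T = 11.56 days = 998784 s.
Invert Kepler's third law: a = (GM · T² / (4π²))^(1/3).
Substituting T = 998784 s and GM = 1.335e+17 m³/s²:
a = (1.335e+17 · (998784)² / (4π²))^(1/3) m
a ≈ 1.5e+09 m = 1.5 Gm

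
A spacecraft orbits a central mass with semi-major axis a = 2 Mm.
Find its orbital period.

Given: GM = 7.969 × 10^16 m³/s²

Convert to SI: a = 2 Mm = 2e+06 m.
Kepler's third law: T = 2π √(a³ / GM).
Substituting a = 2e+06 m and GM = 7.969e+16 m³/s²:
T = 2π √((2e+06)³ / 7.969e+16) s
T ≈ 62.95 s = 1.049 minutes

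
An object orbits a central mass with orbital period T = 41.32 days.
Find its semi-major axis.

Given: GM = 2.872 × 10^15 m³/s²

Convert to SI: T = 41.32 days = 3.57005e+06 s.
Invert Kepler's third law: a = (GM · T² / (4π²))^(1/3).
Substituting T = 3.57005e+06 s and GM = 2.872e+15 m³/s²:
a = (2.872e+15 · (3.57005e+06)² / (4π²))^(1/3) m
a ≈ 9.751e+08 m = 975.1 Mm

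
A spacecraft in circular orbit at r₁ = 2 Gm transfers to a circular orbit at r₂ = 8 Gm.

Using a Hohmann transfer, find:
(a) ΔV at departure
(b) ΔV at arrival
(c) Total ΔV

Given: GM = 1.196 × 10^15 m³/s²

Convert to SI: r₁ = 2 Gm = 2e+09 m; r₂ = 8 Gm = 8e+09 m.
Transfer semi-major axis: a_t = (r₁ + r₂)/2 = (2e+09 + 8e+09)/2 = 5e+09 m.
Circular speeds: v₁ = √(GM/r₁) = 773.305 m/s, v₂ = √(GM/r₂) = 386.652 m/s.
Transfer speeds (vis-viva v² = GM(2/r − 1/a_t)): v₁ᵗ = 978.162 m/s, v₂ᵗ = 244.54 m/s.
(a) ΔV₁ = |v₁ᵗ − v₁| ≈ 204.9 m/s = 204.9 m/s.
(b) ΔV₂ = |v₂ − v₂ᵗ| ≈ 142.1 m/s = 142.1 m/s.
(c) ΔV_total = ΔV₁ + ΔV₂ ≈ 347 m/s = 347 m/s.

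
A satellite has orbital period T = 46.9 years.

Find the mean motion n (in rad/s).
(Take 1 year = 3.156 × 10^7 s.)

Convert to SI: T = 46.9 years = 1.48016e+09 s.
n = 2π / T.
n = 2π / 1.48016e+09 s ≈ 4.245e-09 rad/s.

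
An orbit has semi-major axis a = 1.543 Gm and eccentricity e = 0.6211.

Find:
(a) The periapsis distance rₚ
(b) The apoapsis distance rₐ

Convert to SI: a = 1.543 Gm = 1.543e+09 m.
(a) rₚ = a(1 − e) = 1.543e+09 · (1 − 0.6211) = 1.543e+09 · 0.3789 ≈ 5.846e+08 m = 584.6 Mm.
(b) rₐ = a(1 + e) = 1.543e+09 · (1 + 0.6211) = 1.543e+09 · 1.6211 ≈ 2.501e+09 m = 2.501 Gm.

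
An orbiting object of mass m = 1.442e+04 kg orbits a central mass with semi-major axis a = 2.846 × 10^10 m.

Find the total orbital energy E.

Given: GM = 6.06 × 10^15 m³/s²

E = −GMm / (2a).
E = −6.06e+15 · 1.442e+04 / (2 · 2.846e+10) J ≈ -1.535e+09 J = -1.535 GJ.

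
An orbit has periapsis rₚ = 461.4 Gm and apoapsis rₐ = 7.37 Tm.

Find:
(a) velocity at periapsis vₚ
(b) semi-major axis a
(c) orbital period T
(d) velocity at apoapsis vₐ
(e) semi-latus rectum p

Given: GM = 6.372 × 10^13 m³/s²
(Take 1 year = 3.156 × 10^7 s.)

Convert to SI: rₚ = 461.4 Gm = 4.614e+11 m; rₐ = 7.37 Tm = 7.37e+12 m.
(a) With a = (rₚ + rₐ)/2 = 3.9157e+12 m, vₚ = √(GM (2/rₚ − 1/a)) = √(6.372e+13 · (2/4.614e+11 − 1/3.9157e+12)) m/s ≈ 16.12 m/s
(b) a = (rₚ + rₐ)/2 = (4.614e+11 + 7.37e+12)/2 ≈ 3.916e+12 m
(c) With a = (rₚ + rₐ)/2 = 3.9157e+12 m, T = 2π √(a³/GM) = 2π √((3.9157e+12)³/6.372e+13) s ≈ 6.099e+12 s
(d) With a = (rₚ + rₐ)/2 = 3.9157e+12 m, vₐ = √(GM (2/rₐ − 1/a)) = √(6.372e+13 · (2/7.37e+12 − 1/3.9157e+12)) m/s ≈ 1.009 m/s
(e) From a = (rₚ + rₐ)/2 = 3.9157e+12 m and e = (rₐ − rₚ)/(rₐ + rₚ) = 0.882167, p = a(1 − e²) = 3.9157e+12 · (1 − (0.882167)²) ≈ 8.684e+11 m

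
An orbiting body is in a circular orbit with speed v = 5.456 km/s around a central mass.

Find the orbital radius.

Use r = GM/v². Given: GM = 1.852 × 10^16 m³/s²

Convert to SI: v = 5.456 km/s = 5456 m/s.
For a circular orbit, v² = GM / r, so r = GM / v².
r = 1.852e+16 / (5456)² m ≈ 6.221e+08 m = 6.221 × 10^8 m.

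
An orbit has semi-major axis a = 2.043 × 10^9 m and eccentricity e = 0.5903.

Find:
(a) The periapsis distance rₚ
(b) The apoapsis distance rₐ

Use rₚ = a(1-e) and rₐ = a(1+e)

(a) rₚ = a(1 − e) = 2.043e+09 · (1 − 0.5903) = 2.043e+09 · 0.4097 ≈ 8.37e+08 m = 8.37 × 10^8 m.
(b) rₐ = a(1 + e) = 2.043e+09 · (1 + 0.5903) = 2.043e+09 · 1.5903 ≈ 3.249e+09 m = 3.249 × 10^9 m.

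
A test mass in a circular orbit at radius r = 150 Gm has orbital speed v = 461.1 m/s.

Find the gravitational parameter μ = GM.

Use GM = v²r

Convert to SI: r = 150 Gm = 1.5e+11 m.
For a circular orbit v² = GM/r, so GM = v² · r.
GM = (461.1)² · 1.5e+11 m³/s² ≈ 3.189e+16 m³/s² = 3.189 × 10^16 m³/s².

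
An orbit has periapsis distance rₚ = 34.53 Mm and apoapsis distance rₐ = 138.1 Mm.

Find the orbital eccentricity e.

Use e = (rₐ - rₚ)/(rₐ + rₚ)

Convert to SI: rₚ = 34.53 Mm = 3.453e+07 m; rₐ = 138.1 Mm = 1.381e+08 m.
e = (rₐ − rₚ) / (rₐ + rₚ).
e = (1.381e+08 − 3.453e+07) / (1.381e+08 + 3.453e+07) = 1.0357e+08 / 1.7263e+08 ≈ 0.6.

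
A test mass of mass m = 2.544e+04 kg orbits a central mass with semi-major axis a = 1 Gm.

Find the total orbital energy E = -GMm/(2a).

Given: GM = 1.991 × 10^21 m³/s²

Convert to SI: a = 1 Gm = 1e+09 m.
E = −GMm / (2a).
E = −1.991e+21 · 2.544e+04 / (2 · 1e+09) J ≈ -2.533e+16 J = -25.33 PJ.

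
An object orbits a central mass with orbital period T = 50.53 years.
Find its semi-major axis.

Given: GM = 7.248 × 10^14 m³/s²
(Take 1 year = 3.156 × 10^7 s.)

Convert to SI: T = 50.53 years = 1.59473e+09 s.
Invert Kepler's third law: a = (GM · T² / (4π²))^(1/3).
Substituting T = 1.59473e+09 s and GM = 7.248e+14 m³/s²:
a = (7.248e+14 · (1.59473e+09)² / (4π²))^(1/3) m
a ≈ 3.601e+10 m = 36.01 Gm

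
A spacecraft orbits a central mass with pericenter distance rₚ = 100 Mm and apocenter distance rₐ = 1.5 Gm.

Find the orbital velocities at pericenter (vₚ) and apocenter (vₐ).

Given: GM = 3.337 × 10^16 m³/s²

Convert to SI: rₚ = 100 Mm = 1e+08 m; rₐ = 1.5 Gm = 1.5e+09 m.
Use the vis-viva equation v² = GM(2/r − 1/a) with a = (rₚ + rₐ)/2 = (1e+08 + 1.5e+09)/2 = 8e+08 m.
vₚ = √(GM · (2/rₚ − 1/a)) = √(3.337e+16 · (2/1e+08 − 1/8e+08)) m/s ≈ 2.501e+04 m/s = 25.01 km/s.
vₐ = √(GM · (2/rₐ − 1/a)) = √(3.337e+16 · (2/1.5e+09 − 1/8e+08)) m/s ≈ 1668 m/s = 1.668 km/s.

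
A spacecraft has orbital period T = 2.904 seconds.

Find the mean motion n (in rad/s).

n = 2π / T.
n = 2π / 2.904 s ≈ 2.164 rad/s.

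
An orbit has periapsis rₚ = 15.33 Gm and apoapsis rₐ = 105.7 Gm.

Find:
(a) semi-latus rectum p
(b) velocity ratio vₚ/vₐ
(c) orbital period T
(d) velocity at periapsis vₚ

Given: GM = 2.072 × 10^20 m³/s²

Convert to SI: rₚ = 15.33 Gm = 1.533e+10 m; rₐ = 105.7 Gm = 1.057e+11 m.
(a) From a = (rₚ + rₐ)/2 = 6.0515e+10 m and e = (rₐ − rₚ)/(rₐ + rₚ) = 0.746674, p = a(1 − e²) = 6.0515e+10 · (1 − (0.746674)²) ≈ 2.678e+10 m
(b) Conservation of angular momentum (rₚvₚ = rₐvₐ) gives vₚ/vₐ = rₐ/rₚ = 1.057e+11/1.533e+10 ≈ 6.895
(c) With a = (rₚ + rₐ)/2 = 6.0515e+10 m, T = 2π √(a³/GM) = 2π √((6.0515e+10)³/2.072e+20) s ≈ 6.498e+06 s
(d) With a = (rₚ + rₐ)/2 = 6.0515e+10 m, vₚ = √(GM (2/rₚ − 1/a)) = √(2.072e+20 · (2/1.533e+10 − 1/6.0515e+10)) m/s ≈ 1.536e+05 m/s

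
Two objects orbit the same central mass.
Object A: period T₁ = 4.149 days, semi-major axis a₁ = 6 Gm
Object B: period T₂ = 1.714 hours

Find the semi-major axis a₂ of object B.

Convert to SI: T₁ = 4.149 days = 358474 s; a₁ = 6 Gm = 6e+09 m; T₂ = 1.714 hours = 6170.4 s.
Kepler's third law: (T₁/T₂)² = (a₁/a₂)³ ⇒ a₂ = a₁ · (T₂/T₁)^(2/3).
T₂/T₁ = 6170.4 / 358474 = 0.017213.
a₂ = 6e+09 · (0.017213)^(2/3) m ≈ 4e+08 m = 400 Mm.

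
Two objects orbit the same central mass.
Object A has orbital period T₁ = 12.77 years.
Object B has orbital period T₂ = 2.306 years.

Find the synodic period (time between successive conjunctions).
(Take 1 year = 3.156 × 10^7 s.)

Convert to SI: T₁ = 12.77 years = 4.03021e+08 s; T₂ = 2.306 years = 7.27774e+07 s.
T_syn = |T₁ · T₂ / (T₁ − T₂)|.
T_syn = |4.03021e+08 · 7.27774e+07 / (4.03021e+08 − 7.27774e+07)| s ≈ 8.882e+07 s = 2.814 years.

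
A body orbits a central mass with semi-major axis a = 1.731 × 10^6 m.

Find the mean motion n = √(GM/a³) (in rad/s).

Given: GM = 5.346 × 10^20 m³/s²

n = √(GM / a³).
n = √(5.346e+20 / (1.731e+06)³) rad/s ≈ 10.15 rad/s.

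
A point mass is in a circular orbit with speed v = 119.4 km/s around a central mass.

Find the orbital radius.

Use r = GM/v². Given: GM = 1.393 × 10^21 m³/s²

Convert to SI: v = 119.4 km/s = 119400 m/s.
For a circular orbit, v² = GM / r, so r = GM / v².
r = 1.393e+21 / (119400)² m ≈ 9.771e+10 m = 97.71 Gm.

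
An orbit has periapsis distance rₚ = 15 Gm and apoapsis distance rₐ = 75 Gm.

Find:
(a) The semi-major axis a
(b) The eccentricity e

Convert to SI: rₚ = 15 Gm = 1.5e+10 m; rₐ = 75 Gm = 7.5e+10 m.
(a) a = (rₚ + rₐ) / 2 = (1.5e+10 + 7.5e+10) / 2 ≈ 4.5e+10 m = 45 Gm.
(b) e = (rₐ − rₚ) / (rₐ + rₚ) = (7.5e+10 − 1.5e+10) / (7.5e+10 + 1.5e+10) ≈ 0.6667.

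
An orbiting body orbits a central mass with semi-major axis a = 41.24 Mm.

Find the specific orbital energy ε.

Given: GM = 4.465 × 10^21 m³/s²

Convert to SI: a = 41.24 Mm = 4.124e+07 m.
ε = −GM / (2a).
ε = −4.465e+21 / (2 · 4.124e+07) J/kg ≈ -5.413e+13 J/kg = -5.413e+04 GJ/kg.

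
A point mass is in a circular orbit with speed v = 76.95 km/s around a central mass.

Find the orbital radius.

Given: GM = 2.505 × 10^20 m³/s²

Convert to SI: v = 76.95 km/s = 76950 m/s.
For a circular orbit, v² = GM / r, so r = GM / v².
r = 2.505e+20 / (76950)² m ≈ 4.23e+10 m = 4.23 × 10^10 m.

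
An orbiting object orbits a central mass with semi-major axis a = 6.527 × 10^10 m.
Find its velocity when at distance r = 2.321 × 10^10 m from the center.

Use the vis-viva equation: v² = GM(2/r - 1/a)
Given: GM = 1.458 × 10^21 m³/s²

Vis-viva: v = √(GM · (2/r − 1/a)).
2/r − 1/a = 2/2.321e+10 − 1/6.527e+10 = 7.08488e-11 m⁻¹.
v = √(1.458e+21 · 7.08488e-11) m/s ≈ 3.214e+05 m/s = 321.4 km/s.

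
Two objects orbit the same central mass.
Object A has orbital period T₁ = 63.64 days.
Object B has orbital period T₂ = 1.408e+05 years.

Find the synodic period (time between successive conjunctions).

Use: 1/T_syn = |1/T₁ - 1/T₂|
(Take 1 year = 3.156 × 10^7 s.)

Convert to SI: T₁ = 63.64 days = 5.4985e+06 s; T₂ = 1.408e+05 years = 4.44365e+12 s.
T_syn = |T₁ · T₂ / (T₁ − T₂)|.
T_syn = |5.4985e+06 · 4.44365e+12 / (5.4985e+06 − 4.44365e+12)| s ≈ 5.499e+06 s = 63.64 days.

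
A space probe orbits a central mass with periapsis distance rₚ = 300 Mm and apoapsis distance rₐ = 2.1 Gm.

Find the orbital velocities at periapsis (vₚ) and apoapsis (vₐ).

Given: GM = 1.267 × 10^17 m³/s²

Convert to SI: rₚ = 300 Mm = 3e+08 m; rₐ = 2.1 Gm = 2.1e+09 m.
Use the vis-viva equation v² = GM(2/r − 1/a) with a = (rₚ + rₐ)/2 = (3e+08 + 2.1e+09)/2 = 1.2e+09 m.
vₚ = √(GM · (2/rₚ − 1/a)) = √(1.267e+17 · (2/3e+08 − 1/1.2e+09)) m/s ≈ 2.719e+04 m/s = 27.19 km/s.
vₐ = √(GM · (2/rₐ − 1/a)) = √(1.267e+17 · (2/2.1e+09 − 1/1.2e+09)) m/s ≈ 3884 m/s = 3.884 km/s.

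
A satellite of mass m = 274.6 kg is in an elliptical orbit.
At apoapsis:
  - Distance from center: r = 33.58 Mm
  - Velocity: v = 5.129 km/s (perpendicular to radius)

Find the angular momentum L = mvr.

Convert to SI: r = 33.58 Mm = 3.358e+07 m; v = 5.129 km/s = 5129 m/s.
Since v is perpendicular to r, L = m · v · r.
L = 274.6 · 5129 · 3.358e+07 kg·m²/s ≈ 4.729e+13 kg·m²/s.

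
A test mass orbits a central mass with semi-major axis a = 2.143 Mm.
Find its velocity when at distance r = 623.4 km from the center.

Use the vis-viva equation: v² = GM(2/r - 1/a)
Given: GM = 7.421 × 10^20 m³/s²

Convert to SI: a = 2.143 Mm = 2.143e+06 m; r = 623.4 km = 623400 m.
Vis-viva: v = √(GM · (2/r − 1/a)).
2/r − 1/a = 2/623400 − 1/2.143e+06 = 2.74158e-06 m⁻¹.
v = √(7.421e+20 · 2.74158e-06) m/s ≈ 4.511e+07 m/s = 4.511e+04 km/s.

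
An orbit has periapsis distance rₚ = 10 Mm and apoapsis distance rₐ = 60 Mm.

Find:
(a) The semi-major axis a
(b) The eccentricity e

Convert to SI: rₚ = 10 Mm = 1e+07 m; rₐ = 60 Mm = 6e+07 m.
(a) a = (rₚ + rₐ) / 2 = (1e+07 + 6e+07) / 2 ≈ 3.5e+07 m = 35 Mm.
(b) e = (rₐ − rₚ) / (rₐ + rₚ) = (6e+07 − 1e+07) / (6e+07 + 1e+07) ≈ 0.7143.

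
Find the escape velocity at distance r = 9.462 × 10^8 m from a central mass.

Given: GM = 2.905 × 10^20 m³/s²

Escape velocity comes from setting total energy to zero: ½v² − GM/r = 0 ⇒ v_esc = √(2GM / r).
v_esc = √(2 · 2.905e+20 / 9.462e+08) m/s ≈ 7.836e+05 m/s = 783.6 km/s.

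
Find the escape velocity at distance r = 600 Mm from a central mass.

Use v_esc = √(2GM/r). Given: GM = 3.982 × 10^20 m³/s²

Convert to SI: r = 600 Mm = 6e+08 m.
Escape velocity comes from setting total energy to zero: ½v² − GM/r = 0 ⇒ v_esc = √(2GM / r).
v_esc = √(2 · 3.982e+20 / 6e+08) m/s ≈ 1.152e+06 m/s = 1152 km/s.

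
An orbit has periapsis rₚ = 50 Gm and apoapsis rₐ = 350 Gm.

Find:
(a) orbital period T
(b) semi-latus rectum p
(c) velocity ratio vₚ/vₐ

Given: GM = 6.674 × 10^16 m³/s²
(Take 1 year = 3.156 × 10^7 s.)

Convert to SI: rₚ = 50 Gm = 5e+10 m; rₐ = 350 Gm = 3.5e+11 m.
(a) With a = (rₚ + rₐ)/2 = 2e+11 m, T = 2π √(a³/GM) = 2π √((2e+11)³/6.674e+16) s ≈ 2.175e+09 s
(b) From a = (rₚ + rₐ)/2 = 2e+11 m and e = (rₐ − rₚ)/(rₐ + rₚ) = 0.75, p = a(1 − e²) = 2e+11 · (1 − (0.75)²) ≈ 8.75e+10 m
(c) Conservation of angular momentum (rₚvₚ = rₐvₐ) gives vₚ/vₐ = rₐ/rₚ = 3.5e+11/5e+10 ≈ 7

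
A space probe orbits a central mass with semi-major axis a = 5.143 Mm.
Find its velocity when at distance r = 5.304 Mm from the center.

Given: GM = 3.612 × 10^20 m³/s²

Convert to SI: a = 5.143 Mm = 5.143e+06 m; r = 5.304 Mm = 5.304e+06 m.
Vis-viva: v = √(GM · (2/r − 1/a)).
2/r − 1/a = 2/5.304e+06 − 1/5.143e+06 = 1.82635e-07 m⁻¹.
v = √(3.612e+20 · 1.82635e-07) m/s ≈ 8.122e+06 m/s = 8122 km/s.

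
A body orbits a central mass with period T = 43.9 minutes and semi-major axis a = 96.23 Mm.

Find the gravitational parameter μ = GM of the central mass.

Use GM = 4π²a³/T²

Convert to SI: T = 43.9 minutes = 2634 s; a = 96.23 Mm = 9.623e+07 m.
GM = 4π² · a³ / T².
GM = 4π² · (9.623e+07)³ / (2634)² m³/s² ≈ 5.071e+18 m³/s² = 5.071 × 10^18 m³/s².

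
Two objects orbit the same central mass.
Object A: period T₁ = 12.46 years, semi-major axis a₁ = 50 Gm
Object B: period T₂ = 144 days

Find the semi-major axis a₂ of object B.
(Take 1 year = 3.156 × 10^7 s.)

Convert to SI: T₁ = 12.46 years = 3.93238e+08 s; a₁ = 50 Gm = 5e+10 m; T₂ = 144 days = 1.24416e+07 s.
Kepler's third law: (T₁/T₂)² = (a₁/a₂)³ ⇒ a₂ = a₁ · (T₂/T₁)^(2/3).
T₂/T₁ = 1.24416e+07 / 3.93238e+08 = 0.0316389.
a₂ = 5e+10 · (0.0316389)^(2/3) m ≈ 5.002e+09 m = 5.002 Gm.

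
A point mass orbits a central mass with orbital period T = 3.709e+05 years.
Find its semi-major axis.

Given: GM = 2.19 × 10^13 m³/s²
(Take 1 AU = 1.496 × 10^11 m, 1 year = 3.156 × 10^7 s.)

Convert to SI: T = 3.709e+05 years = 1.17056e+13 s.
Invert Kepler's third law: a = (GM · T² / (4π²))^(1/3).
Substituting T = 1.17056e+13 s and GM = 2.19e+13 m³/s²:
a = (2.19e+13 · (1.17056e+13)² / (4π²))^(1/3) m
a ≈ 4.236e+12 m = 28.32 AU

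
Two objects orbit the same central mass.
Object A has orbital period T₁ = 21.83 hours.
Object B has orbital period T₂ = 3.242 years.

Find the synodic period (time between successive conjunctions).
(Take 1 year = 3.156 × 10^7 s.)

Convert to SI: T₁ = 21.83 hours = 78588 s; T₂ = 3.242 years = 1.02318e+08 s.
T_syn = |T₁ · T₂ / (T₁ − T₂)|.
T_syn = |78588 · 1.02318e+08 / (78588 − 1.02318e+08)| s ≈ 7.865e+04 s = 21.85 hours.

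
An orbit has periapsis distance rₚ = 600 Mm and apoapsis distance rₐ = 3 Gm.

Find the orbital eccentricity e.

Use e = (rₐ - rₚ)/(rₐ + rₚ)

Convert to SI: rₚ = 600 Mm = 6e+08 m; rₐ = 3 Gm = 3e+09 m.
e = (rₐ − rₚ) / (rₐ + rₚ).
e = (3e+09 − 6e+08) / (3e+09 + 6e+08) = 2.4e+09 / 3.6e+09 ≈ 0.6667.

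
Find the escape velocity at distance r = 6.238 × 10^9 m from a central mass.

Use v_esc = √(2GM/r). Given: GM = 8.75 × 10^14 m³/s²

Escape velocity comes from setting total energy to zero: ½v² − GM/r = 0 ⇒ v_esc = √(2GM / r).
v_esc = √(2 · 8.75e+14 / 6.238e+09) m/s ≈ 529.7 m/s = 529.7 m/s.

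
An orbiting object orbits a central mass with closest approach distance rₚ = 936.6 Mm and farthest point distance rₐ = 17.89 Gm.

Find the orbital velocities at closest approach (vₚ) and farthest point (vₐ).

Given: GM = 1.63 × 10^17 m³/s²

Convert to SI: rₚ = 936.6 Mm = 9.366e+08 m; rₐ = 17.89 Gm = 1.789e+10 m.
Use the vis-viva equation v² = GM(2/r − 1/a) with a = (rₚ + rₐ)/2 = (9.366e+08 + 1.789e+10)/2 = 9.4133e+09 m.
vₚ = √(GM · (2/rₚ − 1/a)) = √(1.63e+17 · (2/9.366e+08 − 1/9.4133e+09)) m/s ≈ 1.819e+04 m/s = 18.19 km/s.
vₐ = √(GM · (2/rₐ − 1/a)) = √(1.63e+17 · (2/1.789e+10 − 1/9.4133e+09)) m/s ≈ 952.1 m/s = 952.1 m/s.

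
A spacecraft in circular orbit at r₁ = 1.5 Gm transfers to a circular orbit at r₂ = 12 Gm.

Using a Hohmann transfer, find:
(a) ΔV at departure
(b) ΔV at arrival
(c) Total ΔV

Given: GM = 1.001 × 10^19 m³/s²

Convert to SI: r₁ = 1.5 Gm = 1.5e+09 m; r₂ = 12 Gm = 1.2e+10 m.
Transfer semi-major axis: a_t = (r₁ + r₂)/2 = (1.5e+09 + 1.2e+10)/2 = 6.75e+09 m.
Circular speeds: v₁ = √(GM/r₁) = 81690.5 m/s, v₂ = √(GM/r₂) = 28881.9 m/s.
Transfer speeds (vis-viva v² = GM(2/r − 1/a_t)): v₁ᵗ = 108921 m/s, v₂ᵗ = 13615.1 m/s.
(a) ΔV₁ = |v₁ᵗ − v₁| ≈ 2.723e+04 m/s = 27.23 km/s.
(b) ΔV₂ = |v₂ − v₂ᵗ| ≈ 1.527e+04 m/s = 15.27 km/s.
(c) ΔV_total = ΔV₁ + ΔV₂ ≈ 4.25e+04 m/s = 42.5 km/s.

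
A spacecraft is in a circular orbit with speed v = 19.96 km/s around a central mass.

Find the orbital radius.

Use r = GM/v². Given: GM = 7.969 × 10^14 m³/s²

Convert to SI: v = 19.96 km/s = 19960 m/s.
For a circular orbit, v² = GM / r, so r = GM / v².
r = 7.969e+14 / (19960)² m ≈ 2e+06 m = 2 Mm.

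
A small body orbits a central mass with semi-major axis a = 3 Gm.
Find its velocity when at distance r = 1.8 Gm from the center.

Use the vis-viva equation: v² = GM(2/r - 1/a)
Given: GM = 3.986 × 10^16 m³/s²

Convert to SI: a = 3 Gm = 3e+09 m; r = 1.8 Gm = 1.8e+09 m.
Vis-viva: v = √(GM · (2/r − 1/a)).
2/r − 1/a = 2/1.8e+09 − 1/3e+09 = 7.77778e-10 m⁻¹.
v = √(3.986e+16 · 7.77778e-10) m/s ≈ 5568 m/s = 5.568 km/s.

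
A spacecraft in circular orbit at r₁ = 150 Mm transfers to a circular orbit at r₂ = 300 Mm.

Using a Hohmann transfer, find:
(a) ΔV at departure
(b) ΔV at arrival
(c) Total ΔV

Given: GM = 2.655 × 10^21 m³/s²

Convert to SI: r₁ = 150 Mm = 1.5e+08 m; r₂ = 300 Mm = 3e+08 m.
Transfer semi-major axis: a_t = (r₁ + r₂)/2 = (1.5e+08 + 3e+08)/2 = 2.25e+08 m.
Circular speeds: v₁ = √(GM/r₁) = 4.20714e+06 m/s, v₂ = √(GM/r₂) = 2.97489e+06 m/s.
Transfer speeds (vis-viva v² = GM(2/r − 1/a_t)): v₁ᵗ = 4.85798e+06 m/s, v₂ᵗ = 2.42899e+06 m/s.
(a) ΔV₁ = |v₁ᵗ − v₁| ≈ 6.508e+05 m/s = 650.8 km/s.
(b) ΔV₂ = |v₂ − v₂ᵗ| ≈ 5.459e+05 m/s = 545.9 km/s.
(c) ΔV_total = ΔV₁ + ΔV₂ ≈ 1.197e+06 m/s = 1197 km/s.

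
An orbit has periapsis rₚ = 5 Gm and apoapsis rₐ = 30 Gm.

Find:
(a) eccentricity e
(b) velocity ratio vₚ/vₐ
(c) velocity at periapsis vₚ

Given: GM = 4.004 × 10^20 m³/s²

Convert to SI: rₚ = 5 Gm = 5e+09 m; rₐ = 30 Gm = 3e+10 m.
(a) e = (rₐ − rₚ)/(rₐ + rₚ) = (3e+10 − 5e+09)/(3e+10 + 5e+09) ≈ 0.7143
(b) Conservation of angular momentum (rₚvₚ = rₐvₐ) gives vₚ/vₐ = rₐ/rₚ = 3e+10/5e+09 ≈ 6
(c) With a = (rₚ + rₐ)/2 = 1.75e+10 m, vₚ = √(GM (2/rₚ − 1/a)) = √(4.004e+20 · (2/5e+09 − 1/1.75e+10)) m/s ≈ 3.705e+05 m/s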